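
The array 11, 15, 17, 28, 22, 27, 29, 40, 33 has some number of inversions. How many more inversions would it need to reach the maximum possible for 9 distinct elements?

33 inversions short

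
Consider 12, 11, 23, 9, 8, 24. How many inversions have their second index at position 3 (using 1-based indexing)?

0 such elements

The element at index 3 is 23.
Elements before it: 12, 11
None of them are larger than 23.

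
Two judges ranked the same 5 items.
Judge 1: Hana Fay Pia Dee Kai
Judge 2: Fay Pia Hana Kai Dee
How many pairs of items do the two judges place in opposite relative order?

3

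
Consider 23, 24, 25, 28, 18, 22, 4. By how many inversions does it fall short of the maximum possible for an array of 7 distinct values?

7 inversions short

Maximum inversions for 7 distinct elements is C(7, 2) = 7·6/2 = 21.
Current inversions — for each element, count later smaller elements:
23: 3
24: 3
25: 3
28: 3
18: 1
22: 1
4: 0
Current total: 3 + 3 + 3 + 3 + 1 + 1 + 0 = 14
Shortfall: 21 − 14 = 7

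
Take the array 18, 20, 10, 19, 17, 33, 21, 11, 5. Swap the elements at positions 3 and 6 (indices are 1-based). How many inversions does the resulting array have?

Positions 3 and 6 hold 10 and 33; after swapping, the array is [18, 20, 33, 19, 17, 10, 21, 11, 5].
For each element, count later entries that are smaller:
18 → 17, 10, 11, 5 → 4
20 → 19, 17, 10, 11, 5 → 5
33 → 19, 17, 10, 21, 11, 5 → 6
19 → 17, 10, 11, 5 → 4
17 → 10, 11, 5 → 3
10 → 5 → 1
21 → 11, 5 → 2
11 → 5 → 1
5 → none → 0
Sum: 4 + 5 + 6 + 4 + 3 + 1 + 2 + 1 + 0 = 26

26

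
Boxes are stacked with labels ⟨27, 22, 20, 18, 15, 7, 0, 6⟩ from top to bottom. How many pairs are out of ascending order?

Sweep left to right; for each value list the smaller values that follow it:
27 → 22, 20, 18, 15, 7, 0, 6 → 7
22 → 20, 18, 15, 7, 0, 6 → 6
20 → 18, 15, 7, 0, 6 → 5
18 → 15, 7, 0, 6 → 4
15 → 7, 0, 6 → 3
7 → 0, 6 → 2
0 → none → 0
6 → none → 0
Sum: 7 + 6 + 5 + 4 + 3 + 2 + 0 + 0 = 27

27 out-of-order pairs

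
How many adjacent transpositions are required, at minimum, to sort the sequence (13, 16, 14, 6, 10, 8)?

The minimum number of adjacent swaps to sort an array equals its inversion count, since every such swap removes exactly one inversion.
Count inversions — for each element, later elements that are smaller:
13: 6, 10, 8 → 3
16: 14, 6, 10, 8 → 4
14: 6, 10, 8 → 3
6: none → 0
10: 8 → 1
8: none → 0
Total inversions: 3 + 4 + 3 + 0 + 1 + 0 = 11

11 swaps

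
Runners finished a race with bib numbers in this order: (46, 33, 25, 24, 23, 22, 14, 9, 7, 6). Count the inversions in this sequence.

45

Element-by-element contributions:
46: 9
33: 8
25: 7
24: 6
23: 5
22: 4
14: 3
9: 2
7: 1
6: 0
Sum: 9 + 8 + 7 + 6 + 5 + 4 + 3 + 2 + 1 + 0 = 45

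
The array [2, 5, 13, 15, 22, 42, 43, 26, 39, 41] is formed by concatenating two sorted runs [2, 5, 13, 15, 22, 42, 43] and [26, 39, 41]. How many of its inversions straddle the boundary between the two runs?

6 cross-inversions

Count, for every r in R, how many entries of L exceed r:
r = 26: 42, 43 → 2
r = 39: 42, 43 → 2
r = 41: 42, 43 → 2
Cross-inversions: 2 + 2 + 2 = 6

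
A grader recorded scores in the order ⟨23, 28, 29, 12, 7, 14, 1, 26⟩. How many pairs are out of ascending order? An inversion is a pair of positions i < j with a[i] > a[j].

Out-of-order pairs: 18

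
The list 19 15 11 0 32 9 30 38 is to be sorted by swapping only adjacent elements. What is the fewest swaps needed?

11 adjacent swaps

The minimum number of adjacent swaps to sort an array equals its inversion count, since every such swap removes exactly one inversion.
Count inversions — for each element, later elements that are smaller:
19: 15, 11, 0, 9 → 4
15: 11, 0, 9 → 3
11: 0, 9 → 2
0: none → 0
32: 9, 30 → 2
9: none → 0
30: none → 0
38: none → 0
Total inversions: 4 + 3 + 2 + 0 + 2 + 0 + 0 + 0 = 11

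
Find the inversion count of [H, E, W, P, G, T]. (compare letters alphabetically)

Listing every pair i<j with a[i]>a[j] (using 0-based positions):
(0,1): H > E
(0,4): H > G
(2,3): W > P
(2,4): W > G
(2,5): W > T
(3,4): P > G
That's 6 pairs.

6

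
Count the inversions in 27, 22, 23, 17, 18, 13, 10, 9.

Out-of-order pairs: 26

Sweep left to right; for each value list the smaller values that follow it:
27: 7
22: 5
23: 5
17: 3
18: 3
13: 2
10: 1
9: 0
Sum: 7 + 5 + 5 + 3 + 3 + 2 + 1 + 0 = 26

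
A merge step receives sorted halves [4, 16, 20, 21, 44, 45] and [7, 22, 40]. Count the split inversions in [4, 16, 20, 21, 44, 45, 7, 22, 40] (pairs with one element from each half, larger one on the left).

For each element r of the right run, count left-run elements greater than r:
r = 7: 16, 20, 21, 44, 45 → 5
r = 22: 44, 45 → 2
r = 40: 44, 45 → 2
Cross-inversions: 5 + 2 + 2 = 9

9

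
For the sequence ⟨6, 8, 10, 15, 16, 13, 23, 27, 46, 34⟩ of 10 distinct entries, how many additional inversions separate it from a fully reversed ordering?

42 inversions short

Maximum inversions for 10 distinct elements is C(10, 2) = 10·9/2 = 45.
Current inversions — for each element, count later smaller elements:
6: 0
8: 0
10: 0
15: 1
16: 1
13: 0
23: 0
27: 0
46: 1
34: 0
Current total: 0 + 0 + 0 + 1 + 1 + 0 + 0 + 0 + 1 + 0 = 3
Shortfall: 45 − 3 = 42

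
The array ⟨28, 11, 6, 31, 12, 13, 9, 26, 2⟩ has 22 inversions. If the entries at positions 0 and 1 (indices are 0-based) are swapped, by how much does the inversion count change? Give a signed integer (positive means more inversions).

-1

Positions 0 and 1 hold 28 and 11; after swapping, the array is [11, 28, 6, 31, 12, 13, 9, 26, 2].
Count, for each position, how many later elements it exceeds:
11 → 6, 9, 2 → 3
28 → 6, 12, 13, 9, 26, 2 → 6
6 → 2 → 1
31 → 12, 13, 9, 26, 2 → 5
12 → 9, 2 → 2
13 → 9, 2 → 2
9 → 2 → 1
26 → 2 → 1
2 → none → 0
Sum: 3 + 6 + 1 + 5 + 2 + 2 + 1 + 1 + 0 = 21
Change: 21 − 22 = -1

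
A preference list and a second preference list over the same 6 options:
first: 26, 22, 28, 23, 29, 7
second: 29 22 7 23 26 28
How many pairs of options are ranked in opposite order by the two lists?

10

Assign each item its position (1..6) in the first ordering, then rewrite the second ordering as that position sequence:
positions: 26→1, 22→2, 28→3, 23→4, 29→5, 7→6
second ordering as positions: [5, 2, 6, 4, 1, 3]
Discordant pairs = inversions in this position sequence.
5: 2, 4, 1, 3 → 4
2: 1 → 1
6: 4, 1, 3 → 3
4: 1, 3 → 2
1: 0
3: 0
Total: 4 + 1 + 3 + 2 + 0 + 0 = 10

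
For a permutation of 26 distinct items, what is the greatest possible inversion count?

There are 325 inversions.

A reversed (strictly descending) arrangement makes every pair an inversion, giving C(26, 2) inversions.
C(26, 2) = 26·25/2 = 325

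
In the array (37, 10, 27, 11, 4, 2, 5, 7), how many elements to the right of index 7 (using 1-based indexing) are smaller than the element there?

The element at index 7 is 5.
Elements after it: 7
None of them are smaller than 5.

0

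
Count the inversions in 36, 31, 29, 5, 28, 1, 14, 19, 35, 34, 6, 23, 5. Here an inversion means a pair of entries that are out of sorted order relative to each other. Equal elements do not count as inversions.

49 inversions

Sweep left to right; for each value list the smaller values that follow it:
36 → 31, 29, 5, 28, 1, 14, 19, 35, 34, 6, 23, 5 → 12
31 → 29, 5, 28, 1, 14, 19, 6, 23, 5 → 9
29 → 5, 28, 1, 14, 19, 6, 23, 5 → 8
5 → 1 → 1
28 → 1, 14, 19, 6, 23, 5 → 6
1 → none → 0
14 → 6, 5 → 2
19 → 6, 5 → 2
35 → 34, 6, 23, 5 → 4
34 → 6, 23, 5 → 3
6 → 5 → 1
23 → 5 → 1
5 → none → 0
Sum: 12 + 9 + 8 + 1 + 6 + 0 + 2 + 2 + 4 + 3 + 1 + 1 + 0 = 49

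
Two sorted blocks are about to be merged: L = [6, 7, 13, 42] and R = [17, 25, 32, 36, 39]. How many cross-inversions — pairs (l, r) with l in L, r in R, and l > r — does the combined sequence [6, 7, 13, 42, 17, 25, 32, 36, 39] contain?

Split inversions: 5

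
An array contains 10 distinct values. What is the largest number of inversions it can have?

A reversed (strictly descending) arrangement makes every pair an inversion, giving C(10, 2) inversions.
C(10, 2) = 10·9/2 = 45

There are 45 inversions.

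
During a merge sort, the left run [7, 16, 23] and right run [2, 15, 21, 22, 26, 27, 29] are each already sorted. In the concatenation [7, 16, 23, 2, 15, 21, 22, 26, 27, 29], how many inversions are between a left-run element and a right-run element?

Take each right-half value and tally the left-half values above it:
r = 2: 7, 16, 23 → 3
r = 15: 16, 23 → 2
r = 21: 23 → 1
r = 22: 23 → 1
r = 26: none → 0
r = 27: none → 0
r = 29: none → 0
Cross-inversions: 3 + 2 + 1 + 1 + 0 + 0 + 0 = 7

7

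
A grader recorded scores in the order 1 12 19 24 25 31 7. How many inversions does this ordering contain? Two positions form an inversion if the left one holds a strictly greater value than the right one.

5 inversions

Inversion pairs (indices are 0-based):
(1,6): 12 > 7
(2,6): 19 > 7
(3,6): 24 > 7
(4,6): 25 > 7
(5,6): 31 > 7
That's 5 pairs.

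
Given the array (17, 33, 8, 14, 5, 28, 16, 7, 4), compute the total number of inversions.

Count, for each position, how many later elements it exceeds:
17: 6
33: 7
8: 3
14: 3
5: 1
28: 3
16: 2
7: 1
4: 0
Sum: 6 + 7 + 3 + 3 + 1 + 3 + 2 + 1 + 0 = 26

26 inversions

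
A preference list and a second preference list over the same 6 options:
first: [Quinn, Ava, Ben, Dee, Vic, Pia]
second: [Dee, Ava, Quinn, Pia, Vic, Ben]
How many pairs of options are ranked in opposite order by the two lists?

There are 7 pairs.

Assign each item its position (1..6) in the first ordering, then rewrite the second ordering as that position sequence:
positions: Quinn→1, Ava→2, Ben→3, Dee→4, Vic→5, Pia→6
second ordering as positions: [4, 2, 1, 6, 5, 3]
Discordant pairs = inversions in this position sequence.
4: 2, 1, 3 → 3
2: 1 → 1
1: 0
6: 5, 3 → 2
5: 3 → 1
3: 0
Total: 3 + 1 + 0 + 2 + 1 + 0 = 7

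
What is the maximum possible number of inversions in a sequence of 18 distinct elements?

A reversed (strictly descending) arrangement makes every pair an inversion, giving C(18, 2) inversions.
C(18, 2) = 18·17/2 = 153

153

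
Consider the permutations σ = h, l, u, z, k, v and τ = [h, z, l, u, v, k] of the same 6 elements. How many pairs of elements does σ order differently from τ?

Assign each item its position (1..6) in the first ordering, then rewrite the second ordering as that position sequence:
positions: h→1, l→2, u→3, z→4, k→5, v→6
second ordering as positions: [1, 4, 2, 3, 6, 5]
Discordant pairs = inversions in this position sequence.
1: 0
4: 2, 3 → 2
2: 0
3: 0
6: 5 → 1
5: 0
Total: 0 + 2 + 0 + 0 + 1 + 0 = 3

3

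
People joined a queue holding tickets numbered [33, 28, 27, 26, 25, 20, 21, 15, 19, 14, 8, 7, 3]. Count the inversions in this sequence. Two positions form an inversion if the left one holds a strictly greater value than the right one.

76

Sweep left to right; for each value list the smaller values that follow it:
33: 12
28: 11
27: 10
26: 9
25: 8
20: 6
21: 6
15: 4
19: 4
14: 3
8: 2
7: 1
3: 0
Sum: 12 + 11 + 10 + 9 + 8 + 6 + 6 + 4 + 4 + 3 + 2 + 1 + 0 = 76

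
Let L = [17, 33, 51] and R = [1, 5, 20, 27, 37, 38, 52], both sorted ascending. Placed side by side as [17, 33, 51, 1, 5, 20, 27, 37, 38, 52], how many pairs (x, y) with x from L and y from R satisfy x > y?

12

Take each right-half value and tally the left-half values above it:
r = 1: 17, 33, 51 → 3
r = 5: 17, 33, 51 → 3
r = 20: 33, 51 → 2
r = 27: 33, 51 → 2
r = 37: 51 → 1
r = 38: 51 → 1
r = 52: none → 0
Cross-inversions: 3 + 3 + 2 + 2 + 1 + 1 + 0 = 12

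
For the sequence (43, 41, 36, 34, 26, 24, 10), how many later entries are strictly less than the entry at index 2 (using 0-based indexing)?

4 such elements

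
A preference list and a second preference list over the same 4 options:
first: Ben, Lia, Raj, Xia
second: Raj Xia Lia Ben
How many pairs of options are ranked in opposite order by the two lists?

5

Assign each item its position (1..4) in the first ordering, then rewrite the second ordering as that position sequence:
positions: Ben→1, Lia→2, Raj→3, Xia→4
second ordering as positions: [3, 4, 2, 1]
Discordant pairs = inversions in this position sequence.
3: 2, 1 → 2
4: 2, 1 → 2
2: 1 → 1
1: 0
Total: 2 + 2 + 1 + 0 = 5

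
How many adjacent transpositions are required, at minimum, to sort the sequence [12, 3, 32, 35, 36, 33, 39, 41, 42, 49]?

3

The minimum number of adjacent swaps to sort an array equals its inversion count, since every such swap removes exactly one inversion.
Count inversions — for each element, later elements that are smaller:
12: 3 → 1
3: none → 0
32: none → 0
35: 33 → 1
36: 33 → 1
33: none → 0
39: none → 0
41: none → 0
42: none → 0
49: none → 0
Total inversions: 1 + 0 + 0 + 1 + 1 + 0 + 0 + 0 + 0 + 0 = 3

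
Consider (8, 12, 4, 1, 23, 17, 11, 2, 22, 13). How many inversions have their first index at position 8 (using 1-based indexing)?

The element at index 8 is 2.
Elements after it: 22, 13
None of them are smaller than 2.

0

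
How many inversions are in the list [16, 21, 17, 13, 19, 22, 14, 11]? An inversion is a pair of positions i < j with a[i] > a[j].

Inversions: 17

Sweep left to right; for each value list the smaller values that follow it:
16 → 13, 14, 11 → 3
21 → 17, 13, 19, 14, 11 → 5
17 → 13, 14, 11 → 3
13 → 11 → 1
19 → 14, 11 → 2
22 → 14, 11 → 2
14 → 11 → 1
11 → none → 0
Sum: 3 + 5 + 3 + 1 + 2 + 2 + 1 + 0 = 17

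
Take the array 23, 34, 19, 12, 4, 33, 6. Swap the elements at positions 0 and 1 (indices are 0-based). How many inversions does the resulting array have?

16 inversions

Positions 0 and 1 hold 23 and 34; after swapping, the array is [34, 23, 19, 12, 4, 33, 6].
Count, for each position, how many later elements it exceeds:
34: 6
23: 4
19: 3
12: 2
4: 0
33: 1
6: 0
Sum: 6 + 4 + 3 + 2 + 0 + 1 + 0 = 16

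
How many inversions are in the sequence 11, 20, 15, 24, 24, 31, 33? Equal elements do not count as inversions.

1

Sweep left to right; for each value list the smaller values that follow it:
11 → none → 0
20 → 15 → 1
15 → none → 0
24 → none → 0
24 → none → 0
31 → none → 0
33 → none → 0
Sum: 0 + 1 + 0 + 0 + 0 + 0 + 0 = 1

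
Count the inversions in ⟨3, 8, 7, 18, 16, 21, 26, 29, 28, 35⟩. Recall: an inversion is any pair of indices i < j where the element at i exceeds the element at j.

Sweep left to right; for each value list the smaller values that follow it:
3: 0
8: 1
7: 0
18: 1
16: 0
21: 0
26: 0
29: 1
28: 0
35: 0
Sum: 0 + 1 + 0 + 1 + 0 + 0 + 0 + 1 + 0 + 0 = 3

3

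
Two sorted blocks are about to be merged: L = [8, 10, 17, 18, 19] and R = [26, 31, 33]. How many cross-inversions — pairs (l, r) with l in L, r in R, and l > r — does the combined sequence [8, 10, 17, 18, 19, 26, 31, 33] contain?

0

Count, for every r in R, how many entries of L exceed r:
r = 26: none → 0
r = 31: none → 0
r = 33: none → 0
Cross-inversions: 0 + 0 + 0 = 0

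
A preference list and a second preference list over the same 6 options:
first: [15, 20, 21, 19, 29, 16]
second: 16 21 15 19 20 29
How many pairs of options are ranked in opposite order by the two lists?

There are 8 pairs.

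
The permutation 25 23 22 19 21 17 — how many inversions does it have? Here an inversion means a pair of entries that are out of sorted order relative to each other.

Count, for each position, how many later elements it exceeds:
25 → 23, 22, 19, 21, 17 → 5
23 → 22, 19, 21, 17 → 4
22 → 19, 21, 17 → 3
19 → 17 → 1
21 → 17 → 1
17 → none → 0
Sum: 5 + 4 + 3 + 1 + 1 + 0 = 14

14 inversions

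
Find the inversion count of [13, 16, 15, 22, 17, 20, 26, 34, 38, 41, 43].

Count, for each position, how many later elements it exceeds:
13 → none → 0
16 → 15 → 1
15 → none → 0
22 → 17, 20 → 2
17 → none → 0
20 → none → 0
26 → none → 0
34 → none → 0
38 → none → 0
41 → none → 0
43 → none → 0
Sum: 0 + 1 + 0 + 2 + 0 + 0 + 0 + 0 + 0 + 0 + 0 = 3

3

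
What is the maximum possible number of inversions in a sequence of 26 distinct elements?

325

A reversed (strictly descending) arrangement makes every pair an inversion, giving C(26, 2) inversions.
C(26, 2) = 26·25/2 = 325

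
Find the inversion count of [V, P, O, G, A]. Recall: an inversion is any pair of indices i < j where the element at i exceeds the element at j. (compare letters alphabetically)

Inversion pairs (indices are 0-based):
(0,1): V > P
(0,2): V > O
(0,3): V > G
(0,4): V > A
(1,2): P > O
(1,3): P > G
(1,4): P > A
(2,3): O > G
(2,4): O > A
(3,4): G > A
That's 10 pairs.

10 inversions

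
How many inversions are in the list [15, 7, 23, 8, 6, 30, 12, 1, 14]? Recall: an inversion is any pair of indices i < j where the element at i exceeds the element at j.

Element-by-element contributions:
15 → 7, 8, 6, 12, 1, 14 → 6
7 → 6, 1 → 2
23 → 8, 6, 12, 1, 14 → 5
8 → 6, 1 → 2
6 → 1 → 1
30 → 12, 1, 14 → 3
12 → 1 → 1
1 → none → 0
14 → none → 0
Sum: 6 + 2 + 5 + 2 + 1 + 3 + 1 + 0 + 0 = 20

20 inversions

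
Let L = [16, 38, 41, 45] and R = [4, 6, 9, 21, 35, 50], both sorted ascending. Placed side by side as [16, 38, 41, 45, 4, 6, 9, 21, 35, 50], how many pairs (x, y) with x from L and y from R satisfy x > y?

18

For each element r of the right run, count left-run elements greater than r:
r = 4: 16, 38, 41, 45 → 4
r = 6: 16, 38, 41, 45 → 4
r = 9: 16, 38, 41, 45 → 4
r = 21: 38, 41, 45 → 3
r = 35: 38, 41, 45 → 3
r = 50: none → 0
Cross-inversions: 4 + 4 + 4 + 3 + 3 + 0 = 18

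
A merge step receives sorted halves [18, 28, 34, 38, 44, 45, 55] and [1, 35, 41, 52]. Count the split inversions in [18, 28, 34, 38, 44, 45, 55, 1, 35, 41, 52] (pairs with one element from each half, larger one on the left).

Count, for every r in R, how many entries of L exceed r:
r = 1: 18, 28, 34, 38, 44, 45, 55 → 7
r = 35: 38, 44, 45, 55 → 4
r = 41: 44, 45, 55 → 3
r = 52: 55 → 1
Cross-inversions: 7 + 4 + 3 + 1 = 15

15 split inversions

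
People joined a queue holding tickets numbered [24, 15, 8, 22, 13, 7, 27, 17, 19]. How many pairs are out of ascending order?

Sweep left to right; for each value list the smaller values that follow it:
24 → 15, 8, 22, 13, 7, 17, 19 → 7
15 → 8, 13, 7 → 3
8 → 7 → 1
22 → 13, 7, 17, 19 → 4
13 → 7 → 1
7 → none → 0
27 → 17, 19 → 2
17 → none → 0
19 → none → 0
Sum: 7 + 3 + 1 + 4 + 1 + 0 + 2 + 0 + 0 = 18

18 inversions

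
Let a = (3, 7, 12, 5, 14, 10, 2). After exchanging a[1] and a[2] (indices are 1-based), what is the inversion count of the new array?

11

Positions 1 and 2 hold 3 and 7; after swapping, the array is [7, 3, 12, 5, 14, 10, 2].
Sweep left to right; for each value list the smaller values that follow it:
7: 3
3: 1
12: 3
5: 1
14: 2
10: 1
2: 0
Sum: 3 + 1 + 3 + 1 + 2 + 1 + 0 = 11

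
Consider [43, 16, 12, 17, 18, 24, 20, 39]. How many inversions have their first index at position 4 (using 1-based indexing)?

0 such elements

The element at index 4 is 17.
Elements after it: 18, 24, 20, 39
None of them are smaller than 17.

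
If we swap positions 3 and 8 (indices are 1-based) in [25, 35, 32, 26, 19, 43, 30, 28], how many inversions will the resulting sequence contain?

11 inversions

Positions 3 and 8 hold 32 and 28; after swapping, the array is [25, 35, 28, 26, 19, 43, 30, 32].
Element-by-element contributions:
25 → 19 → 1
35 → 28, 26, 19, 30, 32 → 5
28 → 26, 19 → 2
26 → 19 → 1
19 → none → 0
43 → 30, 32 → 2
30 → none → 0
32 → none → 0
Sum: 1 + 5 + 2 + 1 + 0 + 2 + 0 + 0 = 11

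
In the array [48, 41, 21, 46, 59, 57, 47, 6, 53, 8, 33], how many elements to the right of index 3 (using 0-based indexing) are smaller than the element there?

3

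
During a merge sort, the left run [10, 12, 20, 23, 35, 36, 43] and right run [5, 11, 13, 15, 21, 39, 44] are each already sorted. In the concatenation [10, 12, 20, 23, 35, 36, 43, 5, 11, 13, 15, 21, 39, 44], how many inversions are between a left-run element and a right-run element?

28

Count, for every r in R, how many entries of L exceed r:
r = 5: 10, 12, 20, 23, 35, 36, 43 → 7
r = 11: 12, 20, 23, 35, 36, 43 → 6
r = 13: 20, 23, 35, 36, 43 → 5
r = 15: 20, 23, 35, 36, 43 → 5
r = 21: 23, 35, 36, 43 → 4
r = 39: 43 → 1
r = 44: none → 0
Cross-inversions: 7 + 6 + 5 + 5 + 4 + 1 + 0 = 28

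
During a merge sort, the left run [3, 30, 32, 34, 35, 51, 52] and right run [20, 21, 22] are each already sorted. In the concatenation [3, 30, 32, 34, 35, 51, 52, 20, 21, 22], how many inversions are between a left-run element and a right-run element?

There are 18 split inversions.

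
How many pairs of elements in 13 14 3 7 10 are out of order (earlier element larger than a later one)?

There are 6 inversions.

Listing every pair i<j with a[i]>a[j] (using 0-based positions):
(0,2): 13 > 3
(0,3): 13 > 7
(0,4): 13 > 10
(1,2): 14 > 3
(1,3): 14 > 7
(1,4): 14 > 10
That's 6 pairs.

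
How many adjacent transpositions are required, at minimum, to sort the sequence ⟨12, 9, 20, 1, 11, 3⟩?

Adjacent swaps: 10

Each adjacent swap fixes exactly one inversion, so the minimum swap count equals the number of inversions.
Count inversions — for each element, later elements that are smaller:
12: 9, 1, 11, 3 → 4
9: 1, 3 → 2
20: 1, 11, 3 → 3
1: none → 0
11: 3 → 1
3: none → 0
Total inversions: 4 + 2 + 3 + 0 + 1 + 0 = 10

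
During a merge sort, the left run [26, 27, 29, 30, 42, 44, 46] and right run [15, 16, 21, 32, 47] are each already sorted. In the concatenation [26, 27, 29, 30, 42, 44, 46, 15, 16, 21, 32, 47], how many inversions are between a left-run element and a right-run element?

Count, for every r in R, how many entries of L exceed r:
r = 15: 26, 27, 29, 30, 42, 44, 46 → 7
r = 16: 26, 27, 29, 30, 42, 44, 46 → 7
r = 21: 26, 27, 29, 30, 42, 44, 46 → 7
r = 32: 42, 44, 46 → 3
r = 47: none → 0
Cross-inversions: 7 + 7 + 7 + 3 + 0 = 24

24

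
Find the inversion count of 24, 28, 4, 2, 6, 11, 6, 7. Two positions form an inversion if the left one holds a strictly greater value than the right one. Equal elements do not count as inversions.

Inversions: 15

Count, for each position, how many later elements it exceeds:
24: 6
28: 6
4: 1
2: 0
6: 0
11: 2
6: 0
7: 0
Sum: 6 + 6 + 1 + 0 + 0 + 2 + 0 + 0 = 15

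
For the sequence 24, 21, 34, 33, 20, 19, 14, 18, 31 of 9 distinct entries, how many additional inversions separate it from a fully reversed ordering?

Maximum inversions for 9 distinct elements is C(9, 2) = 9·8/2 = 36.
Current inversions — for each element, count later smaller elements:
24: 5
21: 4
34: 6
33: 5
20: 3
19: 2
14: 0
18: 0
31: 0
Current total: 5 + 4 + 6 + 5 + 3 + 2 + 0 + 0 + 0 = 25
Shortfall: 36 − 25 = 11

11 inversions short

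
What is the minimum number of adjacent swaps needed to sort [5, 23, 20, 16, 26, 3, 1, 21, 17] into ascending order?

The minimum number of adjacent swaps to sort an array equals its inversion count, since every such swap removes exactly one inversion.
Count inversions — for each element, later elements that are smaller:
5: 3, 1 → 2
23: 20, 16, 3, 1, 21, 17 → 6
20: 16, 3, 1, 17 → 4
16: 3, 1 → 2
26: 3, 1, 21, 17 → 4
3: 1 → 1
1: none → 0
21: 17 → 1
17: none → 0
Total inversions: 2 + 6 + 4 + 2 + 4 + 1 + 0 + 1 + 0 = 20

20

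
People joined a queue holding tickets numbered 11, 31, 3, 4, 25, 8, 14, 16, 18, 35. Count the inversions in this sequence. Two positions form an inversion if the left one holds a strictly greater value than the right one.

Inversions: 14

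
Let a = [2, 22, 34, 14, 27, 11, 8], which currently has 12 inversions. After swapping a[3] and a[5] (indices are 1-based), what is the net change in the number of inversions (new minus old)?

-1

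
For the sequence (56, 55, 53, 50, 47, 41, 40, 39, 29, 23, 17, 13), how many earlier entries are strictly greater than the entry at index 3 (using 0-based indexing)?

The element at index 3 is 50.
Elements before it: 56, 55, 53
Those larger than 50: 56, 55, 53

3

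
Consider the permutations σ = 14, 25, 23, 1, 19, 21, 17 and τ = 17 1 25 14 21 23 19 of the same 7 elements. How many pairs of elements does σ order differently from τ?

Assign each item its position (1..7) in the first ordering, then rewrite the second ordering as that position sequence:
positions: 14→1, 25→2, 23→3, 1→4, 19→5, 21→6, 17→7
second ordering as positions: [7, 4, 2, 1, 6, 3, 5]
Discordant pairs = inversions in this position sequence.
7: 4, 2, 1, 6, 3, 5 → 6
4: 2, 1, 3 → 3
2: 1 → 1
1: 0
6: 3, 5 → 2
3: 0
5: 0
Total: 6 + 3 + 1 + 0 + 2 + 0 + 0 = 12

12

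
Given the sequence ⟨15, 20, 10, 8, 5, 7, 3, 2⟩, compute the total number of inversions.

26 inversions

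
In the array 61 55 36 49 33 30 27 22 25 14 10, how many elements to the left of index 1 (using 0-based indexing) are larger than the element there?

The element at index 1 is 55.
Elements before it: 61
Those larger than 55: 61

1 such element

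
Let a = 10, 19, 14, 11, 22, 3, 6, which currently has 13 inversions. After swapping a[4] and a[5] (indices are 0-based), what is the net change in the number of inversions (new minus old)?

Positions 4 and 5 hold 22 and 3; after swapping, the array is [10, 19, 14, 11, 3, 22, 6].
Count, for each position, how many later elements it exceeds:
10: 2
19: 4
14: 3
11: 2
3: 0
22: 1
6: 0
Sum: 2 + 4 + 3 + 2 + 0 + 1 + 0 = 12
Change: 12 − 13 = -1

-1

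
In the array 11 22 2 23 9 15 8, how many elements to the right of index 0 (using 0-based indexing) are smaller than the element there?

The element at index 0 is 11.
Elements after it: 22, 2, 23, 9, 15, 8
Those smaller than 11: 2, 9, 8

3 such elements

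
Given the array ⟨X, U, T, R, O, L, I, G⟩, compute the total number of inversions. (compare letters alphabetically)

Count, for each position, how many later elements it exceeds:
X → U, T, R, O, L, I, G → 7
U → T, R, O, L, I, G → 6
T → R, O, L, I, G → 5
R → O, L, I, G → 4
O → L, I, G → 3
L → I, G → 2
I → G → 1
G → none → 0
Sum: 7 + 6 + 5 + 4 + 3 + 2 + 1 + 0 = 28

28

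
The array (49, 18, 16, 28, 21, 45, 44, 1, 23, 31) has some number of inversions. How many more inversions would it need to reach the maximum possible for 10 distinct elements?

22

Maximum inversions for 10 distinct elements is C(10, 2) = 10·9/2 = 45.
Current inversions — for each element, count later smaller elements:
49: 9
18: 2
16: 1
28: 3
21: 1
45: 4
44: 3
1: 0
23: 0
31: 0
Current total: 9 + 2 + 1 + 3 + 1 + 4 + 3 + 0 + 0 + 0 = 23
Shortfall: 45 − 23 = 22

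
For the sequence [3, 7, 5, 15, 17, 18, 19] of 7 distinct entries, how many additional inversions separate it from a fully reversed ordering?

Maximum inversions for 7 distinct elements is C(7, 2) = 7·6/2 = 21.
Current inversions — for each element, count later smaller elements:
3: 0
7: 1
5: 0
15: 0
17: 0
18: 0
19: 0
Current total: 0 + 1 + 0 + 0 + 0 + 0 + 0 = 1
Shortfall: 21 − 1 = 20

20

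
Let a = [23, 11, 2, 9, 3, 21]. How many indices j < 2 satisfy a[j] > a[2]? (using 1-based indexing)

1

The element at index 2 is 11.
Elements before it: 23
Those larger than 11: 23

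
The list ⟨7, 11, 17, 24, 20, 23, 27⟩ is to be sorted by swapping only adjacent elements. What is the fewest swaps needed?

There are 2 adjacent swaps.

Each adjacent swap fixes exactly one inversion, so the minimum swap count equals the number of inversions.
Count inversions — for each element, later elements that are smaller:
7: none → 0
11: none → 0
17: none → 0
24: 20, 23 → 2
20: none → 0
23: none → 0
27: none → 0
Total inversions: 0 + 0 + 0 + 2 + 0 + 0 + 0 = 2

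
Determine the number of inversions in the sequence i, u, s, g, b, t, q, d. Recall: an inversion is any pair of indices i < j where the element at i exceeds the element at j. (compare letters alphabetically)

18 inversions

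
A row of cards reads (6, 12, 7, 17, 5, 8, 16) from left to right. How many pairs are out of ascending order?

For each element, count later entries that are smaller:
6: 1
12: 3
7: 1
17: 3
5: 0
8: 0
16: 0
Sum: 1 + 3 + 1 + 3 + 0 + 0 + 0 = 8

Inversions: 8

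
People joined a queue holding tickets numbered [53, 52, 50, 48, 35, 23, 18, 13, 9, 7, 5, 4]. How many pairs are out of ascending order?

Out-of-order pairs: 66

Element-by-element contributions:
53: 11
52: 10
50: 9
48: 8
35: 7
23: 6
18: 5
13: 4
9: 3
7: 2
5: 1
4: 0
Sum: 11 + 10 + 9 + 8 + 7 + 6 + 5 + 4 + 3 + 2 + 1 + 0 = 66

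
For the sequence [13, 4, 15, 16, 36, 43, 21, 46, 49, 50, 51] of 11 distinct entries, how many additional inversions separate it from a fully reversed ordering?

52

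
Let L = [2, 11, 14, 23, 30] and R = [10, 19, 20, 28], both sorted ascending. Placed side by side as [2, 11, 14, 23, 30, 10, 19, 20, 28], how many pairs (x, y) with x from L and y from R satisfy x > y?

There are 9 split inversions.

Count, for every r in R, how many entries of L exceed r:
r = 10: 11, 14, 23, 30 → 4
r = 19: 23, 30 → 2
r = 20: 23, 30 → 2
r = 28: 30 → 1
Cross-inversions: 4 + 2 + 2 + 1 = 9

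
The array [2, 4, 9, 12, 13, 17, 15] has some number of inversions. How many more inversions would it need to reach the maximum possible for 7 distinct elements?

20 inversions short

Maximum inversions for 7 distinct elements is C(7, 2) = 7·6/2 = 21.
Current inversions — for each element, count later smaller elements:
2: 0
4: 0
9: 0
12: 0
13: 0
17: 1
15: 0
Current total: 0 + 0 + 0 + 0 + 0 + 1 + 0 = 1
Shortfall: 21 − 1 = 20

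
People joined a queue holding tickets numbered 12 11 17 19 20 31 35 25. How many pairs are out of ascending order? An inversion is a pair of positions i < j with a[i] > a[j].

3 inversions

For each element, count later entries that are smaller:
12 → 11 → 1
11 → none → 0
17 → none → 0
19 → none → 0
20 → none → 0
31 → 25 → 1
35 → 25 → 1
25 → none → 0
Sum: 1 + 0 + 0 + 0 + 0 + 1 + 1 + 0 = 3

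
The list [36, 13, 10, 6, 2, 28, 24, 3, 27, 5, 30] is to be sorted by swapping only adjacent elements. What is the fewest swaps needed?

29

Minimum adjacent swaps = number of inversions (each swap of adjacent out-of-order elements removes one inversion and no swap can remove more).
Count inversions — for each element, later elements that are smaller:
36: 13, 10, 6, 2, 28, 24, 3, 27, 5, 30 → 10
13: 10, 6, 2, 3, 5 → 5
10: 6, 2, 3, 5 → 4
6: 2, 3, 5 → 3
2: none → 0
28: 24, 3, 27, 5 → 4
24: 3, 5 → 2
3: none → 0
27: 5 → 1
5: none → 0
30: none → 0
Total inversions: 10 + 5 + 4 + 3 + 0 + 4 + 2 + 0 + 1 + 0 + 0 = 29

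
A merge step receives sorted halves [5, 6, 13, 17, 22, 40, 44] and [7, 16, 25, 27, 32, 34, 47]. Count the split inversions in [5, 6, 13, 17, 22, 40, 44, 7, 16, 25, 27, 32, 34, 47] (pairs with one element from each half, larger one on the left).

For each element r of the right run, count left-run elements greater than r:
r = 7: 13, 17, 22, 40, 44 → 5
r = 16: 17, 22, 40, 44 → 4
r = 25: 40, 44 → 2
r = 27: 40, 44 → 2
r = 32: 40, 44 → 2
r = 34: 40, 44 → 2
r = 47: none → 0
Cross-inversions: 5 + 4 + 2 + 2 + 2 + 2 + 0 = 17

17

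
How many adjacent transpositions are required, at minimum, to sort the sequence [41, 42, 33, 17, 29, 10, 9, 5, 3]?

34

Minimum adjacent swaps = number of inversions (each swap of adjacent out-of-order elements removes one inversion and no swap can remove more).
Count inversions — for each element, later elements that are smaller:
41: 33, 17, 29, 10, 9, 5, 3 → 7
42: 33, 17, 29, 10, 9, 5, 3 → 7
33: 17, 29, 10, 9, 5, 3 → 6
17: 10, 9, 5, 3 → 4
29: 10, 9, 5, 3 → 4
10: 9, 5, 3 → 3
9: 5, 3 → 2
5: 3 → 1
3: none → 0
Total inversions: 7 + 7 + 6 + 4 + 4 + 3 + 2 + 1 + 0 = 34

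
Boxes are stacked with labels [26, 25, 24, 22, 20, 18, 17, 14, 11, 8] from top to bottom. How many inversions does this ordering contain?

45 out-of-order pairs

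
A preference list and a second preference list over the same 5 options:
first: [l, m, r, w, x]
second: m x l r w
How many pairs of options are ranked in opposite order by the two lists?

Assign each item its position (1..5) in the first ordering, then rewrite the second ordering as that position sequence:
positions: l→1, m→2, r→3, w→4, x→5
second ordering as positions: [2, 5, 1, 3, 4]
Discordant pairs = inversions in this position sequence.
2: 1 → 1
5: 1, 3, 4 → 3
1: 0
3: 0
4: 0
Total: 1 + 3 + 0 + 0 + 0 = 4

Pairs: 4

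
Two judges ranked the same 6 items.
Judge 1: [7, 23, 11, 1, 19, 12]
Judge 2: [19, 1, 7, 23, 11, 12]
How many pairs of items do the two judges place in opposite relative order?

7 discordant pairs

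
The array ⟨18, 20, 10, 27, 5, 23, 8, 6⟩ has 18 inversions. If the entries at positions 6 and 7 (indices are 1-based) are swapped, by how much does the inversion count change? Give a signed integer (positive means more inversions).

-1

Positions 6 and 7 hold 23 and 8; after swapping, the array is [18, 20, 10, 27, 5, 8, 23, 6].
For each element, count later entries that are smaller:
18: 4
20: 4
10: 3
27: 4
5: 0
8: 1
23: 1
6: 0
Sum: 4 + 4 + 3 + 4 + 0 + 1 + 1 + 0 = 17
Change: 17 − 18 = -1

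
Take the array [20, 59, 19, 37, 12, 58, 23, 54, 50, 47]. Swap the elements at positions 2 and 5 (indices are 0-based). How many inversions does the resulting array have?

Positions 2 and 5 hold 19 and 58; after swapping, the array is [20, 59, 58, 37, 12, 19, 23, 54, 50, 47].
Sweep left to right; for each value list the smaller values that follow it:
20 → 12, 19 → 2
59 → 58, 37, 12, 19, 23, 54, 50, 47 → 8
58 → 37, 12, 19, 23, 54, 50, 47 → 7
37 → 12, 19, 23 → 3
12 → none → 0
19 → none → 0
23 → none → 0
54 → 50, 47 → 2
50 → 47 → 1
47 → none → 0
Sum: 2 + 8 + 7 + 3 + 0 + 0 + 0 + 2 + 1 + 0 = 23

23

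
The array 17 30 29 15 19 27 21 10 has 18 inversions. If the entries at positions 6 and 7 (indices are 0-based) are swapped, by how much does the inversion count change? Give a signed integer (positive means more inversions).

-1

Positions 6 and 7 hold 21 and 10; after swapping, the array is [17, 30, 29, 15, 19, 27, 10, 21].
Count, for each position, how many later elements it exceeds:
17 → 15, 10 → 2
30 → 29, 15, 19, 27, 10, 21 → 6
29 → 15, 19, 27, 10, 21 → 5
15 → 10 → 1
19 → 10 → 1
27 → 10, 21 → 2
10 → none → 0
21 → none → 0
Sum: 2 + 6 + 5 + 1 + 1 + 2 + 0 + 0 = 17
Change: 17 − 18 = -1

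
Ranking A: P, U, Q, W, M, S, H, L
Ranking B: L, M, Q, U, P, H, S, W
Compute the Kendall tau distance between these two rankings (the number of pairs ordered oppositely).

17

Assign each item its position (1..8) in the first ordering, then rewrite the second ordering as that position sequence:
positions: P→1, U→2, Q→3, W→4, M→5, S→6, H→7, L→8
second ordering as positions: [8, 5, 3, 2, 1, 7, 6, 4]
Discordant pairs = inversions in this position sequence.
8: 5, 3, 2, 1, 7, 6, 4 → 7
5: 3, 2, 1, 4 → 4
3: 2, 1 → 2
2: 1 → 1
1: 0
7: 6, 4 → 2
6: 4 → 1
4: 0
Total: 7 + 4 + 2 + 1 + 0 + 2 + 1 + 0 = 17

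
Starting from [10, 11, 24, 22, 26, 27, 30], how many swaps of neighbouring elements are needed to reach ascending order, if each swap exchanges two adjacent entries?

1

Each adjacent swap fixes exactly one inversion, so the minimum swap count equals the number of inversions.
Count inversions — for each element, later elements that are smaller:
10: none → 0
11: none → 0
24: 22 → 1
22: none → 0
26: none → 0
27: none → 0
30: none → 0
Total inversions: 0 + 0 + 1 + 0 + 0 + 0 + 0 = 1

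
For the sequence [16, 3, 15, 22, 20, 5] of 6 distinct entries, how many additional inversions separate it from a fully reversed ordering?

Maximum inversions for 6 distinct elements is C(6, 2) = 6·5/2 = 15.
Current inversions — for each element, count later smaller elements:
16: 3
3: 0
15: 1
22: 2
20: 1
5: 0
Current total: 3 + 0 + 1 + 2 + 1 + 0 = 7
Shortfall: 15 − 7 = 8

8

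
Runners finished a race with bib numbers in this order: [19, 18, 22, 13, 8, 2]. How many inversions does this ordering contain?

Inversions: 13

Sweep left to right; for each value list the smaller values that follow it:
19 → 18, 13, 8, 2 → 4
18 → 13, 8, 2 → 3
22 → 13, 8, 2 → 3
13 → 8, 2 → 2
8 → 2 → 1
2 → none → 0
Sum: 4 + 3 + 3 + 2 + 1 + 0 = 13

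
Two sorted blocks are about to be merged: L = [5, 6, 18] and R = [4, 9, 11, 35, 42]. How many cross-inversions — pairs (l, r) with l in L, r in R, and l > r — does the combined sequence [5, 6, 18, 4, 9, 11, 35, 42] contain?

5 split inversions

Count, for every r in R, how many entries of L exceed r:
r = 4: 5, 6, 18 → 3
r = 9: 18 → 1
r = 11: 18 → 1
r = 35: none → 0
r = 42: none → 0
Cross-inversions: 3 + 1 + 1 + 0 + 0 = 5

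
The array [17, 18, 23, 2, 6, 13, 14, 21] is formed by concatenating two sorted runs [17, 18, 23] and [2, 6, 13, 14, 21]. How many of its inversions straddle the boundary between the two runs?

13 cross-inversions

Count, for every r in R, how many entries of L exceed r:
r = 2: 17, 18, 23 → 3
r = 6: 17, 18, 23 → 3
r = 13: 17, 18, 23 → 3
r = 14: 17, 18, 23 → 3
r = 21: 23 → 1
Cross-inversions: 3 + 3 + 3 + 3 + 1 = 13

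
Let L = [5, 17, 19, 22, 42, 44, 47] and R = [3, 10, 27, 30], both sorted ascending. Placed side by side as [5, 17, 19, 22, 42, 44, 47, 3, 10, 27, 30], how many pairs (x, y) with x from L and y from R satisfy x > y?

19

Count, for every r in R, how many entries of L exceed r:
r = 3: 5, 17, 19, 22, 42, 44, 47 → 7
r = 10: 17, 19, 22, 42, 44, 47 → 6
r = 27: 42, 44, 47 → 3
r = 30: 42, 44, 47 → 3
Cross-inversions: 7 + 6 + 3 + 3 = 19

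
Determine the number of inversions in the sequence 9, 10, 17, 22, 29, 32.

Out-of-order index pairs (0-indexed):
(none)
That's 0 pairs.

0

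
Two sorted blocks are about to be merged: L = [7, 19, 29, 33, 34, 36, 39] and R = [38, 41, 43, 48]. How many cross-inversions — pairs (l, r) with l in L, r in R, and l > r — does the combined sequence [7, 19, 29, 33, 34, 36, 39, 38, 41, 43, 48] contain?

For each element r of the right run, count left-run elements greater than r:
r = 38: 39 → 1
r = 41: none → 0
r = 43: none → 0
r = 48: none → 0
Cross-inversions: 1 + 0 + 0 + 0 = 1

1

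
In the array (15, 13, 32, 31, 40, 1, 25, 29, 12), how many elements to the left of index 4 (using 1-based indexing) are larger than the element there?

The element at index 4 is 31.
Elements before it: 15, 13, 32
Those larger than 31: 32

1 such element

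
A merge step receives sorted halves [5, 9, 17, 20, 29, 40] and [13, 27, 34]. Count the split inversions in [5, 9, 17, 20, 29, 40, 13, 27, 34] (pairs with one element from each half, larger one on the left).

Take each right-half value and tally the left-half values above it:
r = 13: 17, 20, 29, 40 → 4
r = 27: 29, 40 → 2
r = 34: 40 → 1
Cross-inversions: 4 + 2 + 1 = 7

There are 7 split inversions.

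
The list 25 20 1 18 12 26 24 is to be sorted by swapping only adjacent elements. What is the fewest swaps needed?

10

Each adjacent swap fixes exactly one inversion, so the minimum swap count equals the number of inversions.
Count inversions — for each element, later elements that are smaller:
25: 20, 1, 18, 12, 24 → 5
20: 1, 18, 12 → 3
1: none → 0
18: 12 → 1
12: none → 0
26: 24 → 1
24: none → 0
Total inversions: 5 + 3 + 0 + 1 + 0 + 1 + 0 = 10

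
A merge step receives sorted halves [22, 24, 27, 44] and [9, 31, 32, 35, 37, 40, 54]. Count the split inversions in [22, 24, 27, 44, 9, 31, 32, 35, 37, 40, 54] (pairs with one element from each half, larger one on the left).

For each element r of the right run, count left-run elements greater than r:
r = 9: 22, 24, 27, 44 → 4
r = 31: 44 → 1
r = 32: 44 → 1
r = 35: 44 → 1
r = 37: 44 → 1
r = 40: 44 → 1
r = 54: none → 0
Cross-inversions: 4 + 1 + 1 + 1 + 1 + 1 + 0 = 9

Cross-inversions: 9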